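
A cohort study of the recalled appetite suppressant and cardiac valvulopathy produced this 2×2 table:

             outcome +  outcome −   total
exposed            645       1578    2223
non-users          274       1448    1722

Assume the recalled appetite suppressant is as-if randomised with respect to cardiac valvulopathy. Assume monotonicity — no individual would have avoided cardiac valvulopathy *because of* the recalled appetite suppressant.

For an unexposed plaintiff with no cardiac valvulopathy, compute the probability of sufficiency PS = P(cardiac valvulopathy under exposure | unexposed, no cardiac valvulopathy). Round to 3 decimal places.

PS ≈ 0.156

p₁ = P(outcome | exposed) = 645/2223 = 0.29015
p₀ = P(outcome | unexposed) = 274/1722 = 0.15912
Under exogeneity and monotonicity, PS = (p₁ − p₀) / (1 − p₀).
PS = (0.29015 − 0.15912) / (1 − 0.15912) = 0.13103 / 0.84088 ≈ 0.1558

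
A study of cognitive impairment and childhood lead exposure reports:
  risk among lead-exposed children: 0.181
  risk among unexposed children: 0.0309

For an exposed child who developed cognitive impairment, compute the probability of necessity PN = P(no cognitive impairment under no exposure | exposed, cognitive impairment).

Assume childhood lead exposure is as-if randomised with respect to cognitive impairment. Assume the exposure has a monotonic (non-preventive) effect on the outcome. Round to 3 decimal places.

PN ≈ 0.829

Let p₁ = 0.181, p₀ = 0.0309.
Under exogeneity and monotonicity, PN = (p₁ − p₀) / p₁.
PN = (0.181 − 0.0309) / 0.181 = 0.1501 / 0.181 ≈ 0.8293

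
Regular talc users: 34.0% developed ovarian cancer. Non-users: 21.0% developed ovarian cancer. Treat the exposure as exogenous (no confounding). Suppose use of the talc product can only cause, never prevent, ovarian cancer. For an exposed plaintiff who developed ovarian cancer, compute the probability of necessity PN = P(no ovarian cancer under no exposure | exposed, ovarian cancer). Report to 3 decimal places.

PN ≈ 0.382

p₁ = 0.34, p₀ = 0.21.
Under exogeneity and monotonicity, PN = (p₁ − p₀) / p₁.
PN = (0.34 − 0.21) / 0.34 = 0.13 / 0.34 ≈ 0.3824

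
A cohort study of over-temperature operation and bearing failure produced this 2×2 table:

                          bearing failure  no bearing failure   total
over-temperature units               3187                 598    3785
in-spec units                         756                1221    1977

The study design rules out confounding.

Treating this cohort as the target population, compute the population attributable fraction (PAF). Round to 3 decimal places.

PAF ≈ 0.441

p₁ = P(outcome | exposed) = 3187/3785 = 0.84201
p₀ = P(outcome | unexposed) = 756/1977 = 0.3824
Exposure prevalence π = 3785/5762 = 0.65689; overall risk P(Y=1) = 0.68431.
Under exogeneity, PAF = [P(Y=1) − p₀]/P(Y=1).
PAF = (0.68431 − 0.3824) / 0.68431 ≈ 0.4412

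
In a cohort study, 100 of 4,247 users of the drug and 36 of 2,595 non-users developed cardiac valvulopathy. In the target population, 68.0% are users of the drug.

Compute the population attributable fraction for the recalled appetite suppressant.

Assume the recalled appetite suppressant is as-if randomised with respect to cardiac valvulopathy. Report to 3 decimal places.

PAF ≈ 0.322

p₁ = P(outcome | exposed) = 100/4247 = 0.023546
p₀ = P(outcome | unexposed) = 36/2595 = 0.013873
Overall risk P(Y=1) = π·p₁ + (1−π)·p₀ = 0.68×0.023546 + 0.32×0.013873 = 0.020451.
Under exogeneity, PAF = [P(Y=1) − p₀] / P(Y=1).
PAF = (0.020451 − 0.013873) / 0.020451 ≈ 0.3216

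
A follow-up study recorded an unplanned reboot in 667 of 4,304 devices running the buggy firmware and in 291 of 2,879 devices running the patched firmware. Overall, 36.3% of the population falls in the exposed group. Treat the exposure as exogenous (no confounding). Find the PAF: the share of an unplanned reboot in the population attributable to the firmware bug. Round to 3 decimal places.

PAF ≈ 0.162

p₁ = P(outcome | exposed) = 667/4304 = 0.15497
p₀ = P(outcome | unexposed) = 291/2879 = 0.10108
Overall risk P(Y=1) = π·p₁ + (1−π)·p₀ = 0.363×0.15497 + 0.637×0.10108 = 0.12064.
Under exogeneity, PAF = [P(Y=1) − p₀] / P(Y=1).
PAF = (0.12064 − 0.10108) / 0.12064 ≈ 0.1622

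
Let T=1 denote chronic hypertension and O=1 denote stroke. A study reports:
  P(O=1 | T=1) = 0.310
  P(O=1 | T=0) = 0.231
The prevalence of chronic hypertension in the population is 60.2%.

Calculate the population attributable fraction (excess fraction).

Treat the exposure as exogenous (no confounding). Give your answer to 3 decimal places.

Let p₁ = 0.31, p₀ = 0.231.
Overall risk P(Y=1) = π·p₁ + (1−π)·p₀ = 0.602×0.31 + 0.398×0.231 = 0.27856.
Under exogeneity, PAF = [P(Y=1) − p₀] / P(Y=1).
PAF = (0.27856 − 0.231) / 0.27856 ≈ 0.1707

PAF ≈ 0.171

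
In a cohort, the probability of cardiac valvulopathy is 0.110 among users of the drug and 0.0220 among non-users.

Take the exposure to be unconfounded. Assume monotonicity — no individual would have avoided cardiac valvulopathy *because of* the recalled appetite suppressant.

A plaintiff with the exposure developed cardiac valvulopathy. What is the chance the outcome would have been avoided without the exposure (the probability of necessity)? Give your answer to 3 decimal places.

PN ≈ 0.800

Let p₁ = 0.11, p₀ = 0.022.
Under exogeneity and monotonicity, PN = (p₁ − p₀) / p₁.
PN = (0.11 − 0.022) / 0.11 = 0.088 / 0.11 ≈ 0.8000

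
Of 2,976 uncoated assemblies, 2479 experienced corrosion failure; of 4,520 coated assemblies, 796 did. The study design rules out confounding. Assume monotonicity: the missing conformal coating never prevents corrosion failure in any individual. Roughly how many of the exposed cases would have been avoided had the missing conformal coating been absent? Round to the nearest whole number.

p₁ = P(outcome | exposed) = 2479/2976 = 0.833
p₀ = P(outcome | unexposed) = 796/4520 = 0.17611
PN = (p₁ − p₀)/p₁ = (0.833 − 0.17611) / 0.833 ≈ 0.78859.
Attributable cases ≈ PN × (exposed cases) = 0.78859 × 2479 ≈ 1954.91.

about 1955 cases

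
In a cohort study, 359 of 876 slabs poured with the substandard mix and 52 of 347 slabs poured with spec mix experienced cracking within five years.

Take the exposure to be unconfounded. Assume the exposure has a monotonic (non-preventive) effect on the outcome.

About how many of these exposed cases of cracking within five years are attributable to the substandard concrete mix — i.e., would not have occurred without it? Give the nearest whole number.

about 228 cases

p₁ = P(outcome | exposed) = 359/876 = 0.40982
p₀ = P(outcome | unexposed) = 52/347 = 0.14986
PN = (p₁ − p₀)/p₁ = (0.40982 − 0.14986) / 0.40982 ≈ 0.63433.
Attributable cases ≈ PN × (exposed cases) = 0.63433 × 359 ≈ 227.73.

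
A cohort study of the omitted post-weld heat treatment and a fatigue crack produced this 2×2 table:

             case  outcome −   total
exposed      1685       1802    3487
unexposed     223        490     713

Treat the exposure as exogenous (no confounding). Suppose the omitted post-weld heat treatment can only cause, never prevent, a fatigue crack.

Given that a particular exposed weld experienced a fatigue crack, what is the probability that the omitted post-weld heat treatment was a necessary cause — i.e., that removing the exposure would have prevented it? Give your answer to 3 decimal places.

PN ≈ 0.353

p₁ = P(outcome | exposed) = 1685/3487 = 0.48322
p₀ = P(outcome | unexposed) = 223/713 = 0.31276
Under exogeneity and monotonicity, PN = (p₁ − p₀)/p₁.
PN = (0.48322 − 0.31276) / 0.48322 ≈ 0.3528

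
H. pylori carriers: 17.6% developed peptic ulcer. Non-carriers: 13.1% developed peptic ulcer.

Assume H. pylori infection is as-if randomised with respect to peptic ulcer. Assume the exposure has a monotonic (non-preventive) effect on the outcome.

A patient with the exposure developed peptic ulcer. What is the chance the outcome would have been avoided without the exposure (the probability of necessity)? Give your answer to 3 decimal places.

PN ≈ 0.256

p₁ = 0.176, p₀ = 0.131.
Under exogeneity and monotonicity, PN = (p₁ − p₀) / p₁.
PN = (0.176 − 0.131) / 0.176 = 0.045 / 0.176 ≈ 0.2557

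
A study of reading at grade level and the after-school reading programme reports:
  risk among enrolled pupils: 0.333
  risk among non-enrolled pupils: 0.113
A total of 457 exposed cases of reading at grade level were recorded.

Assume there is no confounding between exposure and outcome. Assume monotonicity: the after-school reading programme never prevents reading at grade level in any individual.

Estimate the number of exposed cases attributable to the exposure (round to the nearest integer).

Let p₁ = 0.333, p₀ = 0.113.
PN = (p₁ − p₀)/p₁ = (0.333 − 0.113) / 0.333 ≈ 0.66066.
Attributable cases ≈ PN × (exposed cases) = 0.66066 × 457 ≈ 301.92.

about 302 cases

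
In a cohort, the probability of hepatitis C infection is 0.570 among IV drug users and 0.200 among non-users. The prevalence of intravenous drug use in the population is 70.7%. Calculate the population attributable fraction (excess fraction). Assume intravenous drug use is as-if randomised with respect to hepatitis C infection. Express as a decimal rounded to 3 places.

PAF ≈ 0.567

Let p₁ = 0.57, p₀ = 0.2.
Overall risk P(Y=1) = π·p₁ + (1−π)·p₀ = 0.707×0.57 + 0.293×0.2 = 0.46159.
Under exogeneity, PAF = [P(Y=1) − p₀] / P(Y=1).
PAF = (0.46159 − 0.2) / 0.46159 ≈ 0.5667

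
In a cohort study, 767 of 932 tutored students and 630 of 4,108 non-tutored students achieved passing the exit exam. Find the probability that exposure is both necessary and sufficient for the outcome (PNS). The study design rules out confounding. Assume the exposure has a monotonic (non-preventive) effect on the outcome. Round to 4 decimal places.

p₁ = P(outcome | exposed) = 767/932 = 0.82296
p₀ = P(outcome | unexposed) = 630/4108 = 0.15336
Under exogeneity and monotonicity, PNS = p₁ − p₀.
PNS = 0.82296 − 0.15336 = 0.6696

PNS ≈ 0.6696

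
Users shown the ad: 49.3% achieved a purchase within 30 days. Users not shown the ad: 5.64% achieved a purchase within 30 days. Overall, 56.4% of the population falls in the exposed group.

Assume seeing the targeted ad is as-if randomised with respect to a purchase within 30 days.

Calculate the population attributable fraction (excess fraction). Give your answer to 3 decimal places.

PAF ≈ 0.814

p₁ = 0.493, p₀ = 0.0564.
Overall risk P(Y=1) = π·p₁ + (1−π)·p₀ = 0.564×0.493 + 0.436×0.0564 = 0.30264.
Under exogeneity, PAF = [P(Y=1) − p₀] / P(Y=1).
PAF = (0.30264 − 0.0564) / 0.30264 ≈ 0.8136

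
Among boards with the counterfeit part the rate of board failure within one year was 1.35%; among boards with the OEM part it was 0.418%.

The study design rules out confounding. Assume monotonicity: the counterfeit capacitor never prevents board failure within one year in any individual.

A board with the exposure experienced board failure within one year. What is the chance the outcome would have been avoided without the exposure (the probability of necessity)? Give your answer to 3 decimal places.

p₁ = 0.0135, p₀ = 0.00418.
Under exogeneity and monotonicity, PN = (p₁ − p₀) / p₁.
PN = (0.0135 − 0.00418) / 0.0135 = 0.00932 / 0.0135 ≈ 0.6904

PN ≈ 0.690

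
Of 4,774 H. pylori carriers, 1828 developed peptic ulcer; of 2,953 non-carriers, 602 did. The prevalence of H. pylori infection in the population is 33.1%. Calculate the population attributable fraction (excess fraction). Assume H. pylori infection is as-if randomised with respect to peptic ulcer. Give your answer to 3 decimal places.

p₁ = P(outcome | exposed) = 1828/4774 = 0.38291
p₀ = P(outcome | unexposed) = 602/2953 = 0.20386
Overall risk P(Y=1) = π·p₁ + (1−π)·p₀ = 0.331×0.38291 + 0.669×0.20386 = 0.26313.
Under exogeneity, PAF = [P(Y=1) − p₀] / P(Y=1).
PAF = (0.26313 − 0.20386) / 0.26313 ≈ 0.2252

PAF ≈ 0.225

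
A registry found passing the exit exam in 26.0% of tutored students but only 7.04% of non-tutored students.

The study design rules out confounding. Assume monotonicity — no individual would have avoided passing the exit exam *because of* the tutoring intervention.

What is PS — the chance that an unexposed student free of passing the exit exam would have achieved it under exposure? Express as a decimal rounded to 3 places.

PS ≈ 0.204

p₁ = 0.26, p₀ = 0.0704.
Under exogeneity and monotonicity, PS = (p₁ − p₀) / (1 − p₀).
PS = (0.26 − 0.0704) / (1 − 0.0704) = 0.1896 / 0.9296 ≈ 0.2040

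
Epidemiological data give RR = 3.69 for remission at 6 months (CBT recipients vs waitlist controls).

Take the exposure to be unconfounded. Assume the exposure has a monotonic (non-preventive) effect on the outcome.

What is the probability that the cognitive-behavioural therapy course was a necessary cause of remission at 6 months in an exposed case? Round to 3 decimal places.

Under exogeneity and monotonicity, PN = (RR − 1) / RR = 1 − 1/RR.
PN = (3.69 − 1) / 3.69 = 2.69 / 3.69 ≈ 0.7290

PN ≈ 0.729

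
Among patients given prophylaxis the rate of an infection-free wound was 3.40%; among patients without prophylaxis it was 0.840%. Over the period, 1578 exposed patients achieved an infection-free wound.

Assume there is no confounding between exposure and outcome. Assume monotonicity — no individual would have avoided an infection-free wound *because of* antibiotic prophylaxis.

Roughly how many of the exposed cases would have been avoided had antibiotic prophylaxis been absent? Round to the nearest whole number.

about 1188 cases

p₁ = 0.034, p₀ = 0.0084.
PN = (p₁ − p₀)/p₁ = (0.034 − 0.0084) / 0.034 ≈ 0.75294.
Attributable cases ≈ PN × (exposed cases) = 0.75294 × 1578 ≈ 1188.14.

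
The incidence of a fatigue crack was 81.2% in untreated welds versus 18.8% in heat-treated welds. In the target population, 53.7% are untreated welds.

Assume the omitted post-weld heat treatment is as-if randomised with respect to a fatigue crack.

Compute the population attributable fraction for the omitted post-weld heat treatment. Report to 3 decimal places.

PAF ≈ 0.641

p₁ = 0.812, p₀ = 0.188.
Overall risk P(Y=1) = π·p₁ + (1−π)·p₀ = 0.537×0.812 + 0.463×0.188 = 0.52309.
Under exogeneity, PAF = [P(Y=1) − p₀] / P(Y=1).
PAF = (0.52309 − 0.188) / 0.52309 ≈ 0.6406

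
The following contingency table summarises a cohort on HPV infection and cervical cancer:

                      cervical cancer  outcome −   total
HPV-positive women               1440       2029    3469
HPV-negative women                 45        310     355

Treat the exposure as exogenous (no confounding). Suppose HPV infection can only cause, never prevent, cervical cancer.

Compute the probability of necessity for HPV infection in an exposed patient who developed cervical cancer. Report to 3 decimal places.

p₁ = P(outcome | exposed) = 1440/3469 = 0.41511
p₀ = P(outcome | unexposed) = 45/355 = 0.12676
Under exogeneity and monotonicity, PN = (p₁ − p₀)/p₁.
PN = (0.41511 − 0.12676) / 0.41511 ≈ 0.6946

PN ≈ 0.695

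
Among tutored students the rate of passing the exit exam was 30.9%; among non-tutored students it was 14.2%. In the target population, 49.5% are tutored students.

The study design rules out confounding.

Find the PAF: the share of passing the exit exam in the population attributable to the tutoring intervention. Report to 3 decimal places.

p₁ = 0.309, p₀ = 0.142.
Overall risk P(Y=1) = π·p₁ + (1−π)·p₀ = 0.495×0.309 + 0.505×0.142 = 0.22467.
Under exogeneity, PAF = [P(Y=1) − p₀] / P(Y=1).
PAF = (0.22467 − 0.142) / 0.22467 ≈ 0.3679

PAF ≈ 0.368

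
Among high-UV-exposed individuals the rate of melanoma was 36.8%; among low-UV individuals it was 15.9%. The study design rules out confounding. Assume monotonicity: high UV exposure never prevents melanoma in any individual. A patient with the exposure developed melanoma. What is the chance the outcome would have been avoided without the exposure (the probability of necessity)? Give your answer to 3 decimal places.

p₁ = 0.368, p₀ = 0.159.
Under exogeneity and monotonicity, PN = (p₁ − p₀) / p₁.
PN = (0.368 − 0.159) / 0.368 = 0.209 / 0.368 ≈ 0.5679

PN ≈ 0.568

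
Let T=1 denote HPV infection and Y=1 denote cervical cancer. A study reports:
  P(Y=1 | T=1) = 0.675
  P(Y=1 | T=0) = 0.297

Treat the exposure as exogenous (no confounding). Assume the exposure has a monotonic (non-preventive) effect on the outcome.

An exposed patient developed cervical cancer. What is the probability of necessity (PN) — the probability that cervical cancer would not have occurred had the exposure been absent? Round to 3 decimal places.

PN ≈ 0.560

Let p₁ = 0.675, p₀ = 0.297.
Under exogeneity and monotonicity, PN = (p₁ − p₀) / p₁.
PN = (0.675 − 0.297) / 0.675 = 0.378 / 0.675 ≈ 0.5600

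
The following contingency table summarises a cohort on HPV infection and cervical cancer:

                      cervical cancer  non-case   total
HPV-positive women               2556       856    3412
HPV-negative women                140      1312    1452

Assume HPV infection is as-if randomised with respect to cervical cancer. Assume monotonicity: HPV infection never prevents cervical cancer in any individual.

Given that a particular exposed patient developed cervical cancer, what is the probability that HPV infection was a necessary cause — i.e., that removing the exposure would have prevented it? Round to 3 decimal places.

p₁ = P(outcome | exposed) = 2556/3412 = 0.74912
p₀ = P(outcome | unexposed) = 140/1452 = 0.096419
Under exogeneity and monotonicity, PN = (p₁ − p₀)/p₁.
PN = (0.74912 − 0.096419) / 0.74912 ≈ 0.8713

PN ≈ 0.871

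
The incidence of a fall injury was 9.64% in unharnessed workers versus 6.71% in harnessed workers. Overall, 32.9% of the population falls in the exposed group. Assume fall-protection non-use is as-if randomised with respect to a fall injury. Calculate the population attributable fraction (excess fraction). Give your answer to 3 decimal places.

p₁ = 0.0964, p₀ = 0.0671.
Overall risk P(Y=1) = π·p₁ + (1−π)·p₀ = 0.329×0.0964 + 0.671×0.0671 = 0.07674.
Under exogeneity, PAF = [P(Y=1) − p₀] / P(Y=1).
PAF = (0.07674 − 0.0671) / 0.07674 ≈ 0.1256

PAF ≈ 0.126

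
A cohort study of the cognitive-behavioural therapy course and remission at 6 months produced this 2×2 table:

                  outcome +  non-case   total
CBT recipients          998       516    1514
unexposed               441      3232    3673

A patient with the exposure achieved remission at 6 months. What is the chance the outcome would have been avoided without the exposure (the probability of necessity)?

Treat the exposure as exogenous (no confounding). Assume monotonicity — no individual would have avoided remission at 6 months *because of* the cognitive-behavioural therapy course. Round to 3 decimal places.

PN ≈ 0.818

p₁ = P(outcome | exposed) = 998/1514 = 0.65918
p₀ = P(outcome | unexposed) = 441/3673 = 0.12007
Under exogeneity and monotonicity, PN = (p₁ − p₀)/p₁.
PN = (0.65918 − 0.12007) / 0.65918 ≈ 0.8179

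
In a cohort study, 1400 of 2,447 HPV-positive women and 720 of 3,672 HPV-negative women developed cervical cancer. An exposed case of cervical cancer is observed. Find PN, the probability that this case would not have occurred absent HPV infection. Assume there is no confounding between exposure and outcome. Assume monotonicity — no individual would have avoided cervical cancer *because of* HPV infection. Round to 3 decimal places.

p₁ = P(outcome | exposed) = 1400/2447 = 0.57213
p₀ = P(outcome | unexposed) = 720/3672 = 0.19608
Under exogeneity and monotonicity, PN = (p₁ − p₀) / p₁.
PN = (0.57213 − 0.19608) / 0.57213 = 0.37605 / 0.57213 ≈ 0.6573

PN ≈ 0.657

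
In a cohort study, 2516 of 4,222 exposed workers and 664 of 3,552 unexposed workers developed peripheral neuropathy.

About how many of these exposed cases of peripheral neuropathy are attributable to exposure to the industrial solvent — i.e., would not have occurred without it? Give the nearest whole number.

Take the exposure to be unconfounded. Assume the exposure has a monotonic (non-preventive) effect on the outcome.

p₁ = P(outcome | exposed) = 2516/4222 = 0.59593
p₀ = P(outcome | unexposed) = 664/3552 = 0.18694
PN = (p₁ − p₀)/p₁ = (0.59593 − 0.18694) / 0.59593 ≈ 0.68631.
Attributable cases ≈ PN × (exposed cases) = 0.68631 × 2516 ≈ 1726.75.

about 1727 cases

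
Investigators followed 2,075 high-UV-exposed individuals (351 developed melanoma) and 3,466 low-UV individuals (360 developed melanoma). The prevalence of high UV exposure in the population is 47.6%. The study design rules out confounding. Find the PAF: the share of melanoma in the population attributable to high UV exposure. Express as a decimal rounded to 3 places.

PAF ≈ 0.230

p₁ = P(outcome | exposed) = 351/2075 = 0.16916
p₀ = P(outcome | unexposed) = 360/3466 = 0.10387
Overall risk P(Y=1) = π·p₁ + (1−π)·p₀ = 0.476×0.16916 + 0.524×0.10387 = 0.13494.
Under exogeneity, PAF = [P(Y=1) − p₀] / P(Y=1).
PAF = (0.13494 − 0.10387) / 0.13494 ≈ 0.2303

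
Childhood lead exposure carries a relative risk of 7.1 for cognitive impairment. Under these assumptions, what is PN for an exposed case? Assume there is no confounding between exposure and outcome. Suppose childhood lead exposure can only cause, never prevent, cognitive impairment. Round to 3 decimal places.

PN ≈ 0.859

Under exogeneity and monotonicity, PN = (RR − 1) / RR = 1 − 1/RR.
PN = (7.1 − 1) / 7.1 = 6.1 / 7.1 ≈ 0.8592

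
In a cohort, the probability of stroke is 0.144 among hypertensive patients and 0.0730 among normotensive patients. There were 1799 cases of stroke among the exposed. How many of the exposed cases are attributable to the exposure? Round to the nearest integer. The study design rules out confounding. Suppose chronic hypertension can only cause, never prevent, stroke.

about 887 cases

Let p₁ = 0.144, p₀ = 0.073.
PN = (p₁ − p₀)/p₁ = (0.144 − 0.073) / 0.144 ≈ 0.49306.
Attributable cases ≈ PN × (exposed cases) = 0.49306 × 1799 ≈ 887.01.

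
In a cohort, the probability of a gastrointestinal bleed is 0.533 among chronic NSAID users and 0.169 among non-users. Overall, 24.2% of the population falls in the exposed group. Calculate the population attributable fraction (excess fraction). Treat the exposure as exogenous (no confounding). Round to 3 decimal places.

PAF ≈ 0.343

Let p₁ = 0.533, p₀ = 0.169.
Overall risk P(Y=1) = π·p₁ + (1−π)·p₀ = 0.242×0.533 + 0.758×0.169 = 0.25709.
Under exogeneity, PAF = [P(Y=1) − p₀] / P(Y=1).
PAF = (0.25709 − 0.169) / 0.25709 ≈ 0.3426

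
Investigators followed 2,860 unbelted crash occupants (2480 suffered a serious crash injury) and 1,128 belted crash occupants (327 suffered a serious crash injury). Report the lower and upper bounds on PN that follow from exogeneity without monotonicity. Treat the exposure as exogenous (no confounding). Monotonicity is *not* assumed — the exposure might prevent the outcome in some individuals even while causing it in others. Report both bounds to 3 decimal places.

p₁ = P(outcome | exposed) = 2480/2860 = 0.86713
p₀ = P(outcome | unexposed) = 327/1128 = 0.28989
Under exogeneity alone the bounds on PN are max{0,(p₁−p₀)/p₁} ≤ PN ≤ min{1,(1−p₀)/p₁}.
  lower = (p₁ − p₀)/p₁ = 0.57724 / 0.86713 ≈ 0.6657
  upper = min{1, (1 − p₀)/p₁} = 0.71011 / 0.86713 ≈ 0.8189

0.666 ≤ PN ≤ 0.819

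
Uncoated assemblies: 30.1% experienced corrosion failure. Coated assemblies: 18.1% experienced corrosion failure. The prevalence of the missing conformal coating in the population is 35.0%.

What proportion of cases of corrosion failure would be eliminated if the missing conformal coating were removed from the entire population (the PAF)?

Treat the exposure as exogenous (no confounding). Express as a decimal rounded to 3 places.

PAF ≈ 0.188

p₁ = 0.301, p₀ = 0.181.
Overall risk P(Y=1) = π·p₁ + (1−π)·p₀ = 0.35×0.301 + 0.65×0.181 = 0.223.
Under exogeneity, PAF = [P(Y=1) − p₀] / P(Y=1).
PAF = (0.223 − 0.181) / 0.223 ≈ 0.1883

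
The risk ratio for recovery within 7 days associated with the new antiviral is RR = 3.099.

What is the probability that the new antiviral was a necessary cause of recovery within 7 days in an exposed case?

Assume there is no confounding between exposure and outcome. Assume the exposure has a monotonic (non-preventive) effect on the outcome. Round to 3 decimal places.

PN ≈ 0.677

Under exogeneity and monotonicity, PN = (RR − 1) / RR = 1 − 1/RR.
PN = (3.099 − 1) / 3.099 = 2.099 / 3.099 ≈ 0.6773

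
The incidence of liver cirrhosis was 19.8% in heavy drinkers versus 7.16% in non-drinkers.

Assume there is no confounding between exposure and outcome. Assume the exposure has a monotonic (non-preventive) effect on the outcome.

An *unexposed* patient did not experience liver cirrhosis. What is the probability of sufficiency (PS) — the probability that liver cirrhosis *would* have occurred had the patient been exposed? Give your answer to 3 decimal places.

p₁ = 0.198, p₀ = 0.0716.
Under exogeneity and monotonicity, PS = (p₁ − p₀) / (1 − p₀).
PS = (0.198 − 0.0716) / (1 − 0.0716) = 0.1264 / 0.9284 ≈ 0.1361

PS ≈ 0.136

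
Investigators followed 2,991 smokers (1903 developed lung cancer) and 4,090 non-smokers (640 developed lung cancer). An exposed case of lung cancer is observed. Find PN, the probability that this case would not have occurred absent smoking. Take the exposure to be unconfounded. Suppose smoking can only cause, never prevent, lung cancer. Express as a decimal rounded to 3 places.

p₁ = P(outcome | exposed) = 1903/2991 = 0.63624
p₀ = P(outcome | unexposed) = 640/4090 = 0.15648
Under exogeneity and monotonicity, PN = (p₁ − p₀) / p₁.
PN = (0.63624 − 0.15648) / 0.63624 = 0.47976 / 0.63624 ≈ 0.7541

PN ≈ 0.754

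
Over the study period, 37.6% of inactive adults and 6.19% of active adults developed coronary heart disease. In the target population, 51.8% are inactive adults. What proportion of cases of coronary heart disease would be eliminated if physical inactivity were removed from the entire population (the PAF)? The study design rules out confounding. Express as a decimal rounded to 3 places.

p₁ = 0.376, p₀ = 0.0619.
Overall risk P(Y=1) = π·p₁ + (1−π)·p₀ = 0.518×0.376 + 0.482×0.0619 = 0.2246.
Under exogeneity, PAF = [P(Y=1) − p₀] / P(Y=1).
PAF = (0.2246 − 0.0619) / 0.2246 ≈ 0.7244

PAF ≈ 0.724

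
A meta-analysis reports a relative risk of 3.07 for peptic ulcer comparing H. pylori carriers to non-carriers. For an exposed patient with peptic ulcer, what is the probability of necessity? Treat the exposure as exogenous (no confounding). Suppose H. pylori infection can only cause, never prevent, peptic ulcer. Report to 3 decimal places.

PN ≈ 0.674

Under exogeneity and monotonicity, PN = (RR − 1) / RR = 1 − 1/RR.
PN = (3.07 − 1) / 3.07 = 2.07 / 3.07 ≈ 0.6743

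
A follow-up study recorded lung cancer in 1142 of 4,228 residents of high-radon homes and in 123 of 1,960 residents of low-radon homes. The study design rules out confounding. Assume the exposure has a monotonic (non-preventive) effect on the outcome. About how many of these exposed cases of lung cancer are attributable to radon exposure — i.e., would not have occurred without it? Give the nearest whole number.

about 877 cases

p₁ = P(outcome | exposed) = 1142/4228 = 0.2701
p₀ = P(outcome | unexposed) = 123/1960 = 0.062755
PN = (p₁ − p₀)/p₁ = (0.2701 − 0.062755) / 0.2701 ≈ 0.76766.
Attributable cases ≈ PN × (exposed cases) = 0.76766 × 1142 ≈ 876.67.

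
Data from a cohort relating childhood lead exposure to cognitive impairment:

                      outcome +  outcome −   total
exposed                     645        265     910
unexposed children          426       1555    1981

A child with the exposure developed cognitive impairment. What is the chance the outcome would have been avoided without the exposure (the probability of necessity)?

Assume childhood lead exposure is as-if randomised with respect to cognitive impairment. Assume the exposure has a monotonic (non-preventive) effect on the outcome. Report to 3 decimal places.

p₁ = P(outcome | exposed) = 645/910 = 0.70879
p₀ = P(outcome | unexposed) = 426/1981 = 0.21504
Under exogeneity and monotonicity, PN = (p₁ − p₀)/p₁.
PN = (0.70879 − 0.21504) / 0.70879 ≈ 0.6966

PN ≈ 0.697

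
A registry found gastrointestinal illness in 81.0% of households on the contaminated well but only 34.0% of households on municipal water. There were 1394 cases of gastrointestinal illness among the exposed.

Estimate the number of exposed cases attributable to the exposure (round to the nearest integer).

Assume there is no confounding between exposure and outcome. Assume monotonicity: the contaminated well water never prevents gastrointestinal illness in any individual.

p₁ = 0.81, p₀ = 0.34.
PN = (p₁ − p₀)/p₁ = (0.81 − 0.34) / 0.81 ≈ 0.58025.
Attributable cases ≈ PN × (exposed cases) = 0.58025 × 1394 ≈ 808.86.

about 809 cases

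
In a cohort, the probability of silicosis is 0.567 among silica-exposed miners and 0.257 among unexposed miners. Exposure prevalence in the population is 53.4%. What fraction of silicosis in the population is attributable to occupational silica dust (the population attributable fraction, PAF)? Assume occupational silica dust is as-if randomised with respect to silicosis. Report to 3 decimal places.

PAF ≈ 0.392

Let p₁ = 0.567, p₀ = 0.257.
Overall risk P(Y=1) = π·p₁ + (1−π)·p₀ = 0.534×0.567 + 0.466×0.257 = 0.42254.
Under exogeneity, PAF = [P(Y=1) − p₀] / P(Y=1).
PAF = (0.42254 − 0.257) / 0.42254 ≈ 0.3918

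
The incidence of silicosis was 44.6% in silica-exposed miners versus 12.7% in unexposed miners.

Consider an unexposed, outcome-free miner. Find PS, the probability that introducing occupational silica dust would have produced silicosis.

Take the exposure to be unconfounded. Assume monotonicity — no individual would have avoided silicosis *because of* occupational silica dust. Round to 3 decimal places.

PS ≈ 0.365

p₁ = 0.446, p₀ = 0.127.
Under exogeneity and monotonicity, PS = (p₁ − p₀) / (1 − p₀).
PS = (0.446 − 0.127) / (1 − 0.127) = 0.319 / 0.873 ≈ 0.3654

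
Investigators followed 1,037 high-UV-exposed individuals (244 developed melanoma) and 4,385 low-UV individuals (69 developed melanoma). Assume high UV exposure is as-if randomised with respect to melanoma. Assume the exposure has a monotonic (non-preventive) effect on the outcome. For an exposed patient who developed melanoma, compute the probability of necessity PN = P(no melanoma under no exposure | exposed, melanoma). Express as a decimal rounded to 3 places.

p₁ = P(outcome | exposed) = 244/1037 = 0.23529
p₀ = P(outcome | unexposed) = 69/4385 = 0.015735
Under exogeneity and monotonicity, PN = (p₁ − p₀) / p₁.
PN = (0.23529 − 0.015735) / 0.23529 = 0.21956 / 0.23529 ≈ 0.9331

PN ≈ 0.933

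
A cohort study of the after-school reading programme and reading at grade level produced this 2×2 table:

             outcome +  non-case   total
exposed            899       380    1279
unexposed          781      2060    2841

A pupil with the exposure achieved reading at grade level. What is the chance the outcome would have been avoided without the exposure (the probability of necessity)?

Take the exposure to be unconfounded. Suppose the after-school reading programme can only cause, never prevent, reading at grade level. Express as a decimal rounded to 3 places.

PN ≈ 0.609

p₁ = P(outcome | exposed) = 899/1279 = 0.70289
p₀ = P(outcome | unexposed) = 781/2841 = 0.2749
Under exogeneity and monotonicity, PN = (p₁ − p₀)/p₁.
PN = (0.70289 − 0.2749) / 0.70289 ≈ 0.6089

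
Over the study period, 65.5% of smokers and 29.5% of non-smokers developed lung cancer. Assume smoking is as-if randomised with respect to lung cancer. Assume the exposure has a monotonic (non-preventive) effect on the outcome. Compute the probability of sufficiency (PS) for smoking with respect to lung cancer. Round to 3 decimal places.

p₁ = 0.655, p₀ = 0.295.
Under exogeneity and monotonicity, PS = (p₁ − p₀) / (1 − p₀).
PS = (0.655 − 0.295) / (1 − 0.295) = 0.36 / 0.705 ≈ 0.5106

PS ≈ 0.511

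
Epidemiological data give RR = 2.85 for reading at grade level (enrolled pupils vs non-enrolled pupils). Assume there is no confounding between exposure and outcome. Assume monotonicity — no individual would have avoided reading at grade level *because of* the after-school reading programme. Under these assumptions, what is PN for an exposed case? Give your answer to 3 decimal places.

Under exogeneity and monotonicity, PN = (RR − 1) / RR = 1 − 1/RR.
PN = (2.85 − 1) / 2.85 = 1.85 / 2.85 ≈ 0.6491

PN ≈ 0.649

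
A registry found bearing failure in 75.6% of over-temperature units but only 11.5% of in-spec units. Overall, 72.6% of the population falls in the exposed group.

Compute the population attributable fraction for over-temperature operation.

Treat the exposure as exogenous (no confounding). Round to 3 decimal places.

PAF ≈ 0.802

p₁ = 0.756, p₀ = 0.115.
Overall risk P(Y=1) = π·p₁ + (1−π)·p₀ = 0.726×0.756 + 0.274×0.115 = 0.58037.
Under exogeneity, PAF = [P(Y=1) − p₀] / P(Y=1).
PAF = (0.58037 − 0.115) / 0.58037 ≈ 0.8018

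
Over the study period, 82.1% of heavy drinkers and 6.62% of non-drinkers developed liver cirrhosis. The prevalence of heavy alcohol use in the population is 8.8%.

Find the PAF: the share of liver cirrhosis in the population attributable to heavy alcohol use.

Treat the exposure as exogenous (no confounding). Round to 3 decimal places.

PAF ≈ 0.501

p₁ = 0.821, p₀ = 0.0662.
Overall risk P(Y=1) = π·p₁ + (1−π)·p₀ = 0.088×0.821 + 0.912×0.0662 = 0.13262.
Under exogeneity, PAF = [P(Y=1) − p₀] / P(Y=1).
PAF = (0.13262 − 0.0662) / 0.13262 ≈ 0.5008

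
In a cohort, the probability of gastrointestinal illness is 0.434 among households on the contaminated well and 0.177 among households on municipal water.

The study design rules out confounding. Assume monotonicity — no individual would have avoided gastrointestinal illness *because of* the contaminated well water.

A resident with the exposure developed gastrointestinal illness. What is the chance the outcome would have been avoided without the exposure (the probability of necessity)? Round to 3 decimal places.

PN ≈ 0.592

Let p₁ = 0.434, p₀ = 0.177.
Under exogeneity and monotonicity, PN = (p₁ − p₀) / p₁.
PN = (0.434 − 0.177) / 0.434 = 0.257 / 0.434 ≈ 0.5922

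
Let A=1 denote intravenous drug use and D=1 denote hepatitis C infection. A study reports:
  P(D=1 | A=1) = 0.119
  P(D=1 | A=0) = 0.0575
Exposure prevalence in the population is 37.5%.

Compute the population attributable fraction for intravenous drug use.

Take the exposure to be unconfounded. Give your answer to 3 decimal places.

PAF ≈ 0.286

Let p₁ = 0.119, p₀ = 0.0575.
Overall risk P(Y=1) = π·p₁ + (1−π)·p₀ = 0.375×0.119 + 0.625×0.0575 = 0.080563.
Under exogeneity, PAF = [P(Y=1) − p₀] / P(Y=1).
PAF = (0.080563 − 0.0575) / 0.080563 ≈ 0.2863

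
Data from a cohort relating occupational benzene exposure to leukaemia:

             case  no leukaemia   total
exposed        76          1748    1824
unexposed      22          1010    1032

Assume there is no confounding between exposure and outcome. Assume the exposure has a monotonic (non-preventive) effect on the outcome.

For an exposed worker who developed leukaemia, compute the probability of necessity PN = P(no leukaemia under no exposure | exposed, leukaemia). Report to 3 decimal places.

p₁ = P(outcome | exposed) = 76/1824 = 0.041667
p₀ = P(outcome | unexposed) = 22/1032 = 0.021318
Under exogeneity and monotonicity, PN = (p₁ − p₀) / p₁.
PN = (0.041667 − 0.021318) / 0.041667 = 0.020349 / 0.041667 ≈ 0.4884

PN ≈ 0.488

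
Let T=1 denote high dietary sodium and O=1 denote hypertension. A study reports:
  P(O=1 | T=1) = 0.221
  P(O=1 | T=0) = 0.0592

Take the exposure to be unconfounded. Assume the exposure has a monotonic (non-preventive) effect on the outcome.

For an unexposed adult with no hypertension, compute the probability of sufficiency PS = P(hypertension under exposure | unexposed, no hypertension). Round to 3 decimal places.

Let p₁ = 0.221, p₀ = 0.0592.
Under exogeneity and monotonicity, PS = (p₁ − p₀) / (1 − p₀).
PS = (0.221 − 0.0592) / (1 − 0.0592) = 0.1618 / 0.9408 ≈ 0.1720

PS ≈ 0.172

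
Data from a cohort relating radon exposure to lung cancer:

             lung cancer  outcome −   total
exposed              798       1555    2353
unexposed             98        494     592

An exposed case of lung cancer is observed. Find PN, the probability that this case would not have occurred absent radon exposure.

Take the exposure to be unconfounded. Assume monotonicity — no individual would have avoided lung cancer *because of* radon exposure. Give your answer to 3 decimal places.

p₁ = P(outcome | exposed) = 798/2353 = 0.33914
p₀ = P(outcome | unexposed) = 98/592 = 0.16554
Under exogeneity and monotonicity, PN = (p₁ − p₀)/p₁.
PN = (0.33914 − 0.16554) / 0.33914 ≈ 0.5119

PN ≈ 0.512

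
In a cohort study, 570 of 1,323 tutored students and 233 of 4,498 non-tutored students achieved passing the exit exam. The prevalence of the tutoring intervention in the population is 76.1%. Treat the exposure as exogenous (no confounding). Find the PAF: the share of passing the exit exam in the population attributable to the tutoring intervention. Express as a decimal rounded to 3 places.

PAF ≈ 0.848

p₁ = P(outcome | exposed) = 570/1323 = 0.43084
p₀ = P(outcome | unexposed) = 233/4498 = 0.051801
Overall risk P(Y=1) = π·p₁ + (1−π)·p₀ = 0.761×0.43084 + 0.239×0.051801 = 0.34025.
Under exogeneity, PAF = [P(Y=1) − p₀] / P(Y=1).
PAF = (0.34025 − 0.051801) / 0.34025 ≈ 0.8478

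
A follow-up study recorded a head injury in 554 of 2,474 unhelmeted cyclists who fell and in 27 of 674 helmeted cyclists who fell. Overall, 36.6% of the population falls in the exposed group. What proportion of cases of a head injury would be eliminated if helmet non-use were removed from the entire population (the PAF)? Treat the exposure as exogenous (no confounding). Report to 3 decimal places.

p₁ = P(outcome | exposed) = 554/2474 = 0.22393
p₀ = P(outcome | unexposed) = 27/674 = 0.040059
Overall risk P(Y=1) = π·p₁ + (1−π)·p₀ = 0.366×0.22393 + 0.634×0.040059 = 0.10736.
Under exogeneity, PAF = [P(Y=1) − p₀] / P(Y=1).
PAF = (0.10736 − 0.040059) / 0.10736 ≈ 0.6269

PAF ≈ 0.627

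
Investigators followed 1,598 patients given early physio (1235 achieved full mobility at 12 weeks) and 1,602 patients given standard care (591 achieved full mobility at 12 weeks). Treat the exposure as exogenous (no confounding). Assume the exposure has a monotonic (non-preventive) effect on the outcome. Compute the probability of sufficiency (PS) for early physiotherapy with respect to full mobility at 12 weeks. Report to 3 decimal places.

PS ≈ 0.640

p₁ = P(outcome | exposed) = 1235/1598 = 0.77284
p₀ = P(outcome | unexposed) = 591/1602 = 0.36891
Under exogeneity and monotonicity, PS = (p₁ − p₀) / (1 − p₀).
PS = (0.77284 − 0.36891) / (1 − 0.36891) = 0.40393 / 0.63109 ≈ 0.6401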